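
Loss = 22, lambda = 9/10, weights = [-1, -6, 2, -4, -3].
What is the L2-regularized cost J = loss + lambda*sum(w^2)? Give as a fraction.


L2 sq norm = sum(w^2) = 66. J = 22 + 9/10 * 66 = 407/5.

407/5


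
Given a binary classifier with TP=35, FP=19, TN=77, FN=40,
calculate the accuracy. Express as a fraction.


Accuracy = (TP + TN) / (TP + TN + FP + FN) = (35 + 77) / 171 = 112/171.

112/171


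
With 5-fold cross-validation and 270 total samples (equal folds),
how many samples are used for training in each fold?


Each validation fold has 270/5 = 54 samples. Training set = 270 - 54 = 216.

216


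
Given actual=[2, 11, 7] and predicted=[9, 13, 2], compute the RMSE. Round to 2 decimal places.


MSE = 26.0000. RMSE = sqrt(26.0000) = 5.10.

5.10


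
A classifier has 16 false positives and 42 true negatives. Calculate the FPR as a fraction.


FPR = FP / (FP + TN) = 16 / 58 = 8/29.

8/29


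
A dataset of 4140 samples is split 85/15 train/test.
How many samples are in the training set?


Test set = 4140 * 15% = 621. Training set = 4140 - 621 = 3519.

3519


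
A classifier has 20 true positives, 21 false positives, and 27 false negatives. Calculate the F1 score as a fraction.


Precision = 20/41 = 20/41. Recall = 20/47 = 20/47. F1 = 2*P*R/(P+R) = 5/11.

5/11


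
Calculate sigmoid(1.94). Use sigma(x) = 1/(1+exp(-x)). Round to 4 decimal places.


sigma(1.94) = 1/(1+e^(-1.94)) = 1/(1+0.143704) = 1/1.143704 = 0.8744.

0.8744


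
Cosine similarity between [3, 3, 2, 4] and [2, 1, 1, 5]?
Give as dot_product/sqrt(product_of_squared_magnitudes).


dot = 31. |a|^2 = 38, |b|^2 = 31. cos = 31/sqrt(1178).

31/sqrt(1178)


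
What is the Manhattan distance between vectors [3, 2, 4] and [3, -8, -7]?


d = sum of absolute differences: |3-3|=0 + |2--8|=10 + |4--7|=11 = 21.

21


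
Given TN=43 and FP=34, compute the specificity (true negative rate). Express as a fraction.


Specificity = TN / (TN + FP) = 43 / 77 = 43/77.

43/77


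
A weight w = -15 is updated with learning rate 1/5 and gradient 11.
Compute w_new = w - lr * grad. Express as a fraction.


w_new = -15 - 1/5 * 11 = -15 - 11/5 = -86/5.

-86/5


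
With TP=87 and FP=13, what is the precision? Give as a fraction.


Precision = TP / (TP + FP) = 87 / 100 = 87/100.

87/100


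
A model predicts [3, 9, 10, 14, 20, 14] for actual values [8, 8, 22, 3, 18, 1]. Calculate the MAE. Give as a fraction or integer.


MAE = (1/6) * (|8-3|=5 + |8-9|=1 + |22-10|=12 + |3-14|=11 + |18-20|=2 + |1-14|=13). Sum = 44. MAE = 22/3.

22/3


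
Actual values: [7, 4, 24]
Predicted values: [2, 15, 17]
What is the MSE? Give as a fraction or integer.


MSE = (1/3) * ((7-2)^2=25 + (4-15)^2=121 + (24-17)^2=49). Sum = 195. MSE = 65.

65


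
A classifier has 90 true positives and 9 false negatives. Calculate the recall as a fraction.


Recall = TP / (TP + FN) = 90 / 99 = 10/11.

10/11


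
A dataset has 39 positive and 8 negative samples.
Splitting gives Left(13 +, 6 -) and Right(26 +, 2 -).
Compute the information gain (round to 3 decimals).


H(parent) = 0.6582. H(left) = 0.8997, H(right) = 0.3712. Weighted = (19/47)*0.8997 + (28/47)*0.3712 = 0.5848. IG = 0.6582 - 0.5848 = 0.0734, which rounds to 0.073.

0.073


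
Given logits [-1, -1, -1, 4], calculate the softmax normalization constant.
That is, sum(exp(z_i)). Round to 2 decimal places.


Denom = e^-1=0.3679 + e^-1=0.3679 + e^-1=0.3679 + e^4=54.5982. Sum = 55.7019, which rounds to 55.70.

55.70


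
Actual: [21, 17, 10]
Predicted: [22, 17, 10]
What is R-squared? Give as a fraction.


Mean(y) = 16. SS_res = 1. SS_tot = 62. R^2 = 1 - 1/(62) = 61/62.

61/62


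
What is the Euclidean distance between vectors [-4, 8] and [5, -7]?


d = sqrt(sum of squared differences). (-4-5)^2=81, (8--7)^2=225. Sum = 306.

sqrt(306)


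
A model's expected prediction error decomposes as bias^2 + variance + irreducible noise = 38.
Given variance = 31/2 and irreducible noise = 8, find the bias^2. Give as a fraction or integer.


Total error = bias^2 + variance + irreducible noise. So bias^2 = 38 - 31/2 - 8 = 29/2.

29/2


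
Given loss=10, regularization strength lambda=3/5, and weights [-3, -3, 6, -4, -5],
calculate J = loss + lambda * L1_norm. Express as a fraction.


L1 norm = sum(|w|) = 21. J = 10 + 3/5 * 21 = 113/5.

113/5


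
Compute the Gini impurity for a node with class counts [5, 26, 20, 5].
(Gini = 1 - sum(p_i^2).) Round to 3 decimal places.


Total = 56. Proportions: 5/56, 26/56, 20/56, 5/56. sum(p_i^2) = 0.3591. Gini = 1 - 0.3591 = 0.6409, which rounds to 0.641.

0.641


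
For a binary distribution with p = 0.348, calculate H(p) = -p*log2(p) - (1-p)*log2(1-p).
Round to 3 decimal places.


H = -0.348*log2(0.348) - 0.652*log2(0.652) = 0.932.

0.932


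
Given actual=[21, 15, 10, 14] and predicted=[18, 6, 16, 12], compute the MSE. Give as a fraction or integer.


MSE = (1/4) * ((21-18)^2=9 + (15-6)^2=81 + (10-16)^2=36 + (14-12)^2=4). Sum = 130. MSE = 65/2.

65/2


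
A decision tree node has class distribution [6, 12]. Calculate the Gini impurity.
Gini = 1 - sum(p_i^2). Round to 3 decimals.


Total = 18. Proportions: 6/18, 12/18. sum(p_i^2) = 0.5556. Gini = 1 - 0.5556 = 0.4444, which rounds to 0.444.

0.444


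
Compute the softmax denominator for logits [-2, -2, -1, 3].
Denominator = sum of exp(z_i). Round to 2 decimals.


Denom = e^-2=0.1353 + e^-2=0.1353 + e^-1=0.3679 + e^3=20.0855. Sum = 20.7240, which rounds to 20.72.

20.72


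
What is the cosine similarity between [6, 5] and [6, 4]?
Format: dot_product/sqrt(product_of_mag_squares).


dot = 56. |a|^2 = 61, |b|^2 = 52. cos = 56/sqrt(3172).

56/sqrt(3172)


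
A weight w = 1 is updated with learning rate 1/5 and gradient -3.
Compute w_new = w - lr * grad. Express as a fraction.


w_new = 1 - 1/5 * -3 = 1 - -3/5 = 8/5.

8/5


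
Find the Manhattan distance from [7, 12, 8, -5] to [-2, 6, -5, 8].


d = sum of absolute differences: |7--2|=9 + |12-6|=6 + |8--5|=13 + |-5-8|=13 = 41.

41


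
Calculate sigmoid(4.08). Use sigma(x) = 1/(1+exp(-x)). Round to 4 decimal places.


sigma(4.08) = 1/(1+e^(-4.08)) = 1/(1+0.016907) = 1/1.016907 = 0.9834.

0.9834


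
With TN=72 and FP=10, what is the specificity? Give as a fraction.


Specificity = TN / (TN + FP) = 72 / 82 = 36/41.

36/41


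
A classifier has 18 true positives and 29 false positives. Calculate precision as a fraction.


Precision = TP / (TP + FP) = 18 / 47 = 18/47.

18/47


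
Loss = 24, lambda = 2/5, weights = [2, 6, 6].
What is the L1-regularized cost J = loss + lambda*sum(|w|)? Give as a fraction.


L1 norm = sum(|w|) = 14. J = 24 + 2/5 * 14 = 148/5.

148/5


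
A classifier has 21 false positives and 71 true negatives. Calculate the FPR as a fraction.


FPR = FP / (FP + TN) = 21 / 92 = 21/92.

21/92


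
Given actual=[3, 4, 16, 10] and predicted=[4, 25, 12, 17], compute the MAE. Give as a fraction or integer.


MAE = (1/4) * (|3-4|=1 + |4-25|=21 + |16-12|=4 + |10-17|=7). Sum = 33. MAE = 33/4.

33/4


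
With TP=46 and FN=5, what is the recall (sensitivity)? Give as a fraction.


Recall = TP / (TP + FN) = 46 / 51 = 46/51.

46/51


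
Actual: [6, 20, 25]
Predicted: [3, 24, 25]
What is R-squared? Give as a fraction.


Mean(y) = 17. SS_res = 25. SS_tot = 194. R^2 = 1 - 25/(194) = 169/194.

169/194


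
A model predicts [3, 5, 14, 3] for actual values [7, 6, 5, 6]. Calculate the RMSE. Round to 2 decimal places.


MSE = 26.7500. RMSE = sqrt(26.7500) = 5.17.

5.17


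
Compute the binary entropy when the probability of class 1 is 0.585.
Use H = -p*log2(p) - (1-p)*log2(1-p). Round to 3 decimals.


H = -0.585*log2(0.585) - 0.415*log2(0.415) = 0.979.

0.979


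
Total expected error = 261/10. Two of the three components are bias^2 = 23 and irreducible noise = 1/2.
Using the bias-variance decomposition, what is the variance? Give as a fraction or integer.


Total error = bias^2 + variance + irreducible noise. So variance = 261/10 - 23 - 1/2 = 13/5.

13/5


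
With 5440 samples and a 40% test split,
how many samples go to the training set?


Test set = 5440 * 40% = 2176. Training set = 5440 - 2176 = 3264.

3264


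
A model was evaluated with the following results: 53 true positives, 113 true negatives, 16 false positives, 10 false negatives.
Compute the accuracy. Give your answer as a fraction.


Accuracy = (TP + TN) / (TP + TN + FP + FN) = (53 + 113) / 192 = 83/96.

83/96


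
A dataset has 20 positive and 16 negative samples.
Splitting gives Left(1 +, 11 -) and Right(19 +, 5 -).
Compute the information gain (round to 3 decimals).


H(parent) = 0.9911. H(left) = 0.4138, H(right) = 0.7383. Weighted = (12/36)*0.4138 + (24/36)*0.7383 = 0.6301. IG = 0.9911 - 0.6301 = 0.3610, which rounds to 0.361.

0.361


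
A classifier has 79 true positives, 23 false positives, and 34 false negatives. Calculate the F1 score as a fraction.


Precision = 79/102 = 79/102. Recall = 79/113 = 79/113. F1 = 2*P*R/(P+R) = 158/215.

158/215


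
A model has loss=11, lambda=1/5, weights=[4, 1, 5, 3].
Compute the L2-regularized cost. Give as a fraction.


L2 sq norm = sum(w^2) = 51. J = 11 + 1/5 * 51 = 106/5.

106/5


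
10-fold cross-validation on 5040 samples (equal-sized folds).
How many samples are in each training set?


Each validation fold has 5040/10 = 504 samples. Training set = 5040 - 504 = 4536.

4536


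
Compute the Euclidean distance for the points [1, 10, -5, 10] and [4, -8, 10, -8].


d = sqrt(sum of squared differences). (1-4)^2=9, (10--8)^2=324, (-5-10)^2=225, (10--8)^2=324. Sum = 882.

sqrt(882)


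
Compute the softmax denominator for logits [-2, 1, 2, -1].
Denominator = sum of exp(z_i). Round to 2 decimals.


Denom = e^-2=0.1353 + e^1=2.7183 + e^2=7.3891 + e^-1=0.3679. Sum = 10.6106, which rounds to 10.61.

10.61


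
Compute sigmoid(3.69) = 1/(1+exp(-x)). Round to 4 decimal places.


sigma(3.69) = 1/(1+e^(-3.69)) = 1/(1+0.024972) = 1/1.024972 = 0.9756.

0.9756


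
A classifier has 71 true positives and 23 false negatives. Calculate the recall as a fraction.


Recall = TP / (TP + FN) = 71 / 94 = 71/94.

71/94


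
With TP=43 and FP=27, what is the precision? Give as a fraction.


Precision = TP / (TP + FP) = 43 / 70 = 43/70.

43/70


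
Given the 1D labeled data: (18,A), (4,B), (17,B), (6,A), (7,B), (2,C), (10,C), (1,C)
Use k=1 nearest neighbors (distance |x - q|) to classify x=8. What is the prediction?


Distances: |18-8|=10, |4-8|=4, |17-8|=9, |6-8|=2, |7-8|=1, |2-8|=6, |10-8|=2, |1-8|=7. 1 nearest: (7,B). Counts: {'B': 1}. Majority class: B.

B


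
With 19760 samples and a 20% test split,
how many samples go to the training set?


Test set = 19760 * 20% = 3952. Training set = 19760 - 3952 = 15808.

15808


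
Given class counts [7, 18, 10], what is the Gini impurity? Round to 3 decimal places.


Total = 35. Proportions: 7/35, 18/35, 10/35. sum(p_i^2) = 0.3861. Gini = 1 - 0.3861 = 0.6139, which rounds to 0.614.

0.614


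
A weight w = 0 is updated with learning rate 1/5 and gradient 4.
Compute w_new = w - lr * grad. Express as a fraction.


w_new = 0 - 1/5 * 4 = 0 - 4/5 = -4/5.

-4/5


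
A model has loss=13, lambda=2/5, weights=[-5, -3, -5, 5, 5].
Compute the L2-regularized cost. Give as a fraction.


L2 sq norm = sum(w^2) = 109. J = 13 + 2/5 * 109 = 283/5.

283/5


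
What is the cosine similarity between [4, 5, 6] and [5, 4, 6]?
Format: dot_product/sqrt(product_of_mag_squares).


dot = 76. |a|^2 = 77, |b|^2 = 77. cos = 76/sqrt(5929).

76/sqrt(5929)


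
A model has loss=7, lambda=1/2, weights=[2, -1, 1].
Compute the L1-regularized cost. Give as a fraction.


L1 norm = sum(|w|) = 4. J = 7 + 1/2 * 4 = 9.

9


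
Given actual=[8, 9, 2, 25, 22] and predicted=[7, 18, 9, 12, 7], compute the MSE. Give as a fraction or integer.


MSE = (1/5) * ((8-7)^2=1 + (9-18)^2=81 + (2-9)^2=49 + (25-12)^2=169 + (22-7)^2=225). Sum = 525. MSE = 105.

105


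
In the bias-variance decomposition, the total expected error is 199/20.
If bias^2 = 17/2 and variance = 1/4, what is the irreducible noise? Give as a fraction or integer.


Total error = bias^2 + variance + irreducible noise. So irreducible noise = 199/20 - 17/2 - 1/4 = 6/5.

6/5


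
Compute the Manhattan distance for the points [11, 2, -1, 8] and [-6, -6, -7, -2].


d = sum of absolute differences: |11--6|=17 + |2--6|=8 + |-1--7|=6 + |8--2|=10 = 41.

41


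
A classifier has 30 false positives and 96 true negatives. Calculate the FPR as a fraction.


FPR = FP / (FP + TN) = 30 / 126 = 5/21.

5/21


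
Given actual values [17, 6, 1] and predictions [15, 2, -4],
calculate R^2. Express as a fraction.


Mean(y) = 8. SS_res = 45. SS_tot = 134. R^2 = 1 - 45/(134) = 89/134.

89/134


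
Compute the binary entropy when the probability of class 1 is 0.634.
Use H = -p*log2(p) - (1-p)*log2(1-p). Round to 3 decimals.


H = -0.634*log2(0.634) - 0.366*log2(0.366) = 0.948.

0.948


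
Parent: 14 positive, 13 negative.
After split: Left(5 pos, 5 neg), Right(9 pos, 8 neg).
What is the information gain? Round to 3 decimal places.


H(parent) = 0.9990. H(left) = 1.0000, H(right) = 0.9975. Weighted = (10/27)*1.0000 + (17/27)*0.9975 = 0.9984. IG = 0.9990 - 0.9984 = 0.0006, which rounds to 0.001.

0.001


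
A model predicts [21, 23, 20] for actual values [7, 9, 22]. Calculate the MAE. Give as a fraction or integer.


MAE = (1/3) * (|7-21|=14 + |9-23|=14 + |22-20|=2). Sum = 30. MAE = 10.

10


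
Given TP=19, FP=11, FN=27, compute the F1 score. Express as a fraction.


Precision = 19/30 = 19/30. Recall = 19/46 = 19/46. F1 = 2*P*R/(P+R) = 1/2.

1/2


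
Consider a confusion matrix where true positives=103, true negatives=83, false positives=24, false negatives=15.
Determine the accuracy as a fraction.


Accuracy = (TP + TN) / (TP + TN + FP + FN) = (103 + 83) / 225 = 62/75.

62/75


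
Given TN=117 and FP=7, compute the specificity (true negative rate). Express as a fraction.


Specificity = TN / (TN + FP) = 117 / 124 = 117/124.

117/124


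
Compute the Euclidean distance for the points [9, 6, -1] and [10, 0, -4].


d = sqrt(sum of squared differences). (9-10)^2=1, (6-0)^2=36, (-1--4)^2=9. Sum = 46.

sqrt(46)


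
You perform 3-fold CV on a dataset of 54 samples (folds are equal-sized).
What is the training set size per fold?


Each validation fold has 54/3 = 18 samples. Training set = 54 - 18 = 36.

36


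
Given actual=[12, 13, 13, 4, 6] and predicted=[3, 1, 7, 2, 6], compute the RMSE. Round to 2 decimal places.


MSE = 53.0000. RMSE = sqrt(53.0000) = 7.28.

7.28


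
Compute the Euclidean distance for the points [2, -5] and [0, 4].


d = sqrt(sum of squared differences). (2-0)^2=4, (-5-4)^2=81. Sum = 85.

sqrt(85)


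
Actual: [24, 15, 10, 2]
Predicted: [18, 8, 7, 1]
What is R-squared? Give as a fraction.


Mean(y) = 51/4. SS_res = 95. SS_tot = 1019/4. R^2 = 1 - 95/(1019/4) = 639/1019.

639/1019


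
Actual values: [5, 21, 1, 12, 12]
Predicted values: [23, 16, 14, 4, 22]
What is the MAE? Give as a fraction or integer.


MAE = (1/5) * (|5-23|=18 + |21-16|=5 + |1-14|=13 + |12-4|=8 + |12-22|=10). Sum = 54. MAE = 54/5.

54/5


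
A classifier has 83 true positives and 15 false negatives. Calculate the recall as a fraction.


Recall = TP / (TP + FN) = 83 / 98 = 83/98.

83/98


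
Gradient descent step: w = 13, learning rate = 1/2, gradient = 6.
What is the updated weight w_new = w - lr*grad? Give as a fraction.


w_new = 13 - 1/2 * 6 = 13 - 3 = 10.

10


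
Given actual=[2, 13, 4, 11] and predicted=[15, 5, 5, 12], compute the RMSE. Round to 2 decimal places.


MSE = 58.7500. RMSE = sqrt(58.7500) = 7.66.

7.66


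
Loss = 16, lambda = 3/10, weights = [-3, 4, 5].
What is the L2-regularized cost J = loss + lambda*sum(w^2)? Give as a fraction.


L2 sq norm = sum(w^2) = 50. J = 16 + 3/10 * 50 = 31.

31


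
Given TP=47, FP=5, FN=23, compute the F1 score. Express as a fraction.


Precision = 47/52 = 47/52. Recall = 47/70 = 47/70. F1 = 2*P*R/(P+R) = 47/61.

47/61


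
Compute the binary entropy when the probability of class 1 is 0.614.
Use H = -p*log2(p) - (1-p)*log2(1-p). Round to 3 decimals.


H = -0.614*log2(0.614) - 0.386*log2(0.386) = 0.962.

0.962


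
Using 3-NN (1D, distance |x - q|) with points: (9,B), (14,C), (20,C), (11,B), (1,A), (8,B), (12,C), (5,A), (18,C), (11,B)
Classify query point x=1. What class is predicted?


Distances: |9-1|=8, |14-1|=13, |20-1|=19, |11-1|=10, |1-1|=0, |8-1|=7, |12-1|=11, |5-1|=4, |18-1|=17, |11-1|=10. 3 nearest: (1,A), (5,A), (8,B). Counts: {'A': 2, 'B': 1}. Majority class: A.

A


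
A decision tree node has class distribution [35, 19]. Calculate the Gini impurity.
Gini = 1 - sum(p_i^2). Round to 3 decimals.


Total = 54. Proportions: 35/54, 19/54. sum(p_i^2) = 0.5439. Gini = 1 - 0.5439 = 0.4561, which rounds to 0.456.

0.456


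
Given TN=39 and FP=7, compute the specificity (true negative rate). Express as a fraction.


Specificity = TN / (TN + FP) = 39 / 46 = 39/46.

39/46


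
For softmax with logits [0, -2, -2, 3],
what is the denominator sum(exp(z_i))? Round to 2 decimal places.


Denom = e^0=1.0000 + e^-2=0.1353 + e^-2=0.1353 + e^3=20.0855. Sum = 21.3561, which rounds to 21.36.

21.36


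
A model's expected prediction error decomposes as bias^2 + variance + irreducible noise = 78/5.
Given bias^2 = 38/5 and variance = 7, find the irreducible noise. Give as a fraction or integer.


Total error = bias^2 + variance + irreducible noise. So irreducible noise = 78/5 - 38/5 - 7 = 1.

1


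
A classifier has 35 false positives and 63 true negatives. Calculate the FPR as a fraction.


FPR = FP / (FP + TN) = 35 / 98 = 5/14.

5/14


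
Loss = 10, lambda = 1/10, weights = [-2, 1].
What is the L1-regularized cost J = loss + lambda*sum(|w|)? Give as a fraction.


L1 norm = sum(|w|) = 3. J = 10 + 1/10 * 3 = 103/10.

103/10


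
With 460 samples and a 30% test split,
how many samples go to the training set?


Test set = 460 * 30% = 138. Training set = 460 - 138 = 322.

322


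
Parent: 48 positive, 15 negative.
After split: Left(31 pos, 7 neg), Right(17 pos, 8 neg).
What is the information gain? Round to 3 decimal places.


H(parent) = 0.7919. H(left) = 0.6892, H(right) = 0.9044. Weighted = (38/63)*0.6892 + (25/63)*0.9044 = 0.7746. IG = 0.7919 - 0.7746 = 0.0173, which rounds to 0.017.

0.017


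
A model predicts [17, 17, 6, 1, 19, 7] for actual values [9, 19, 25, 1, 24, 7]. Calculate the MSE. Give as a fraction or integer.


MSE = (1/6) * ((9-17)^2=64 + (19-17)^2=4 + (25-6)^2=361 + (1-1)^2=0 + (24-19)^2=25 + (7-7)^2=0). Sum = 454. MSE = 227/3.

227/3


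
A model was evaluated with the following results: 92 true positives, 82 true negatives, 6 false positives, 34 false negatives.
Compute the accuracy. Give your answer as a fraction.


Accuracy = (TP + TN) / (TP + TN + FP + FN) = (92 + 82) / 214 = 87/107.

87/107


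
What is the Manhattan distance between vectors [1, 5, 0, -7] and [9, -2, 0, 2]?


d = sum of absolute differences: |1-9|=8 + |5--2|=7 + |0-0|=0 + |-7-2|=9 = 24.

24


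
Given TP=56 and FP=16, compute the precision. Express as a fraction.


Precision = TP / (TP + FP) = 56 / 72 = 7/9.

7/9


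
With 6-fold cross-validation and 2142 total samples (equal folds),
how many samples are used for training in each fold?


Each validation fold has 2142/6 = 357 samples. Training set = 2142 - 357 = 1785.

1785


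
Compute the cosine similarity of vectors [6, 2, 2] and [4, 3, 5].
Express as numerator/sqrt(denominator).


dot = 40. |a|^2 = 44, |b|^2 = 50. cos = 40/sqrt(2200).

40/sqrt(2200)


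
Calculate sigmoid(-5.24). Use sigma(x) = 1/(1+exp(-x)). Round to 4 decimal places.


sigma(-5.24) = 1/(1+e^(5.24)) = 1/(1+188.670102) = 1/189.670102 = 0.0053.

0.0053


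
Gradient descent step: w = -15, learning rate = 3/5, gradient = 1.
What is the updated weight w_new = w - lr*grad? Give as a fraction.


w_new = -15 - 3/5 * 1 = -15 - 3/5 = -78/5.

-78/5


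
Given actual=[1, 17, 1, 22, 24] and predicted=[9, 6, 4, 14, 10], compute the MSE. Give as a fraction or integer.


MSE = (1/5) * ((1-9)^2=64 + (17-6)^2=121 + (1-4)^2=9 + (22-14)^2=64 + (24-10)^2=196). Sum = 454. MSE = 454/5.

454/5


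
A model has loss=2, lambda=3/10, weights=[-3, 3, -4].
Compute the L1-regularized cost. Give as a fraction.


L1 norm = sum(|w|) = 10. J = 2 + 3/10 * 10 = 5.

5


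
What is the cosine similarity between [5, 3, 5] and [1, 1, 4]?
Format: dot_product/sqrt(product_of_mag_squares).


dot = 28. |a|^2 = 59, |b|^2 = 18. cos = 28/sqrt(1062).

28/sqrt(1062)


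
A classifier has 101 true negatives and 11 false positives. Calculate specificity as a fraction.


Specificity = TN / (TN + FP) = 101 / 112 = 101/112.

101/112


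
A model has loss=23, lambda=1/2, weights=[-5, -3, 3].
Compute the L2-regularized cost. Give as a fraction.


L2 sq norm = sum(w^2) = 43. J = 23 + 1/2 * 43 = 89/2.

89/2


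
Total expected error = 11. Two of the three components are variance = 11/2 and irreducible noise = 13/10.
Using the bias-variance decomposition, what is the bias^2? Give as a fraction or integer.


Total error = bias^2 + variance + irreducible noise. So bias^2 = 11 - 11/2 - 13/10 = 21/5.

21/5


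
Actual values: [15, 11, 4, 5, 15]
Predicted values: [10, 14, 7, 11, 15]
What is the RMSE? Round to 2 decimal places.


MSE = 15.8000. RMSE = sqrt(15.8000) = 3.97.

3.97


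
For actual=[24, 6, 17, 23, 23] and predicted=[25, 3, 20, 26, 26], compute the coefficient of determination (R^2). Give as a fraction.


Mean(y) = 93/5. SS_res = 37. SS_tot = 1146/5. R^2 = 1 - 37/(1146/5) = 961/1146.

961/1146


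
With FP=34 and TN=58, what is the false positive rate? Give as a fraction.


FPR = FP / (FP + TN) = 34 / 92 = 17/46.

17/46


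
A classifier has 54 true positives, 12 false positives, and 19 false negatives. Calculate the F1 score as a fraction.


Precision = 54/66 = 9/11. Recall = 54/73 = 54/73. F1 = 2*P*R/(P+R) = 108/139.

108/139


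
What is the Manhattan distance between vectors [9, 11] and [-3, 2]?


d = sum of absolute differences: |9--3|=12 + |11-2|=9 = 21.

21


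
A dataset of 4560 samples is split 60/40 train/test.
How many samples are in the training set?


Test set = 4560 * 40% = 1824. Training set = 4560 - 1824 = 2736.

2736


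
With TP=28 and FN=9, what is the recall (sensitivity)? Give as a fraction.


Recall = TP / (TP + FN) = 28 / 37 = 28/37.

28/37


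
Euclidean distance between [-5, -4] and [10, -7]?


d = sqrt(sum of squared differences). (-5-10)^2=225, (-4--7)^2=9. Sum = 234.

sqrt(234)


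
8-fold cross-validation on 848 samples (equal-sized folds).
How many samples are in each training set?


Each validation fold has 848/8 = 106 samples. Training set = 848 - 106 = 742.

742


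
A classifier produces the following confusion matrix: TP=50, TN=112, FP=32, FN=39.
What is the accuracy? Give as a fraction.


Accuracy = (TP + TN) / (TP + TN + FP + FN) = (50 + 112) / 233 = 162/233.

162/233


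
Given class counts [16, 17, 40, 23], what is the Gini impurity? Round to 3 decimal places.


Total = 96. Proportions: 16/96, 17/96, 40/96, 23/96. sum(p_i^2) = 0.2901. Gini = 1 - 0.2901 = 0.7099, which rounds to 0.710.

0.710


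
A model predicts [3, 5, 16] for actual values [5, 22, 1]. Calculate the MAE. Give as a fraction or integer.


MAE = (1/3) * (|5-3|=2 + |22-5|=17 + |1-16|=15). Sum = 34. MAE = 34/3.

34/3


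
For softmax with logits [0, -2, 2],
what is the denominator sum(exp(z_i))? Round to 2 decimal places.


Denom = e^0=1.0000 + e^-2=0.1353 + e^2=7.3891. Sum = 8.5244, which rounds to 8.52.

8.52


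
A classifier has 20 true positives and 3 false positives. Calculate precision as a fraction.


Precision = TP / (TP + FP) = 20 / 23 = 20/23.

20/23


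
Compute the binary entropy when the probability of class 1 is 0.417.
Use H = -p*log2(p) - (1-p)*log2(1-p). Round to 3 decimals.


H = -0.417*log2(0.417) - 0.583*log2(0.583) = 0.980.

0.980


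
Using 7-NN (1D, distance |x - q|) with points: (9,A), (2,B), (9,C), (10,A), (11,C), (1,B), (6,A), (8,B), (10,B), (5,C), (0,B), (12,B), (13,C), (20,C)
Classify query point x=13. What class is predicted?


Distances: |9-13|=4, |2-13|=11, |9-13|=4, |10-13|=3, |11-13|=2, |1-13|=12, |6-13|=7, |8-13|=5, |10-13|=3, |5-13|=8, |0-13|=13, |12-13|=1, |13-13|=0, |20-13|=7. 7 nearest: (13,C), (12,B), (11,C), (10,A), (10,B), (9,A), (9,C). Counts: {'C': 3, 'B': 2, 'A': 2}. Majority class: C.

C


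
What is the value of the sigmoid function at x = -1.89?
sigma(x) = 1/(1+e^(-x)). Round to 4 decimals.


sigma(-1.89) = 1/(1+e^(1.89)) = 1/(1+6.619369) = 1/7.619369 = 0.1312.

0.1312


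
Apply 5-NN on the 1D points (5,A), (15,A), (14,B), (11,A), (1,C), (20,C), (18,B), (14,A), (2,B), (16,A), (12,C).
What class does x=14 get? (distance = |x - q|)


Distances: |5-14|=9, |15-14|=1, |14-14|=0, |11-14|=3, |1-14|=13, |20-14|=6, |18-14|=4, |14-14|=0, |2-14|=12, |16-14|=2, |12-14|=2. 5 nearest: (14,A), (14,B), (15,A), (16,A), (12,C). Counts: {'A': 3, 'B': 1, 'C': 1}. Majority class: A.

A


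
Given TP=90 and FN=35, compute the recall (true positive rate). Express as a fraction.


Recall = TP / (TP + FN) = 90 / 125 = 18/25.

18/25


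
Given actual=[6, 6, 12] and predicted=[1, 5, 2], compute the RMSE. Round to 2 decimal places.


MSE = 42.0000. RMSE = sqrt(42.0000) = 6.48.

6.48


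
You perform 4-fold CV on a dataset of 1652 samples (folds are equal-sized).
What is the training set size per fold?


Each validation fold has 1652/4 = 413 samples. Training set = 1652 - 413 = 1239.

1239


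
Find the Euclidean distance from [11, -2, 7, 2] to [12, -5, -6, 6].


d = sqrt(sum of squared differences). (11-12)^2=1, (-2--5)^2=9, (7--6)^2=169, (2-6)^2=16. Sum = 195.

sqrt(195)


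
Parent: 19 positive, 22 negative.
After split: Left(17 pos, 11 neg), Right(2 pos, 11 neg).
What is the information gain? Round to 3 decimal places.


H(parent) = 0.9961. H(left) = 0.9666, H(right) = 0.6194. Weighted = (28/41)*0.9666 + (13/41)*0.6194 = 0.8565. IG = 0.9961 - 0.8565 = 0.1396, which rounds to 0.140.

0.140


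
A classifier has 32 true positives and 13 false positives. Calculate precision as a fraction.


Precision = TP / (TP + FP) = 32 / 45 = 32/45.

32/45


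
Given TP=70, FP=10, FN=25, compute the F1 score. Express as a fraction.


Precision = 70/80 = 7/8. Recall = 70/95 = 14/19. F1 = 2*P*R/(P+R) = 4/5.

4/5


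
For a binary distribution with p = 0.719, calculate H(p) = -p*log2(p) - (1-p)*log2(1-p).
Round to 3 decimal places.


H = -0.719*log2(0.719) - 0.281*log2(0.281) = 0.857.

0.857


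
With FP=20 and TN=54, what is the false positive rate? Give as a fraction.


FPR = FP / (FP + TN) = 20 / 74 = 10/37.

10/37


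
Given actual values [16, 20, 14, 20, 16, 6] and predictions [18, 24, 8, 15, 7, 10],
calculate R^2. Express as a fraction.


Mean(y) = 46/3. SS_res = 178. SS_tot = 400/3. R^2 = 1 - 178/(400/3) = -67/200.

-67/200


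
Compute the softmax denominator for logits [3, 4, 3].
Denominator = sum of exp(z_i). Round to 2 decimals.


Denom = e^3=20.0855 + e^4=54.5982 + e^3=20.0855. Sum = 94.7692, which rounds to 94.77.

94.77


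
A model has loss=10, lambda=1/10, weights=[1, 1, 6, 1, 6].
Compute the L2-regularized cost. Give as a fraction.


L2 sq norm = sum(w^2) = 75. J = 10 + 1/10 * 75 = 35/2.

35/2


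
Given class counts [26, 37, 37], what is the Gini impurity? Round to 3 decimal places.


Total = 100. Proportions: 26/100, 37/100, 37/100. sum(p_i^2) = 0.3414. Gini = 1 - 0.3414 = 0.6586, which rounds to 0.659.

0.659


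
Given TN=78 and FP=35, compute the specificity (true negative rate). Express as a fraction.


Specificity = TN / (TN + FP) = 78 / 113 = 78/113.

78/113


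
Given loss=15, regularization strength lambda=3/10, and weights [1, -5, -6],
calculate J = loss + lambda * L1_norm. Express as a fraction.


L1 norm = sum(|w|) = 12. J = 15 + 3/10 * 12 = 93/5.

93/5


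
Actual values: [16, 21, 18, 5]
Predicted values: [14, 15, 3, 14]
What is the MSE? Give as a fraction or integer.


MSE = (1/4) * ((16-14)^2=4 + (21-15)^2=36 + (18-3)^2=225 + (5-14)^2=81). Sum = 346. MSE = 173/2.

173/2


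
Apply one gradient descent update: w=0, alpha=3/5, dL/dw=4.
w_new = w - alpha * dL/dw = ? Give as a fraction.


w_new = 0 - 3/5 * 4 = 0 - 12/5 = -12/5.

-12/5


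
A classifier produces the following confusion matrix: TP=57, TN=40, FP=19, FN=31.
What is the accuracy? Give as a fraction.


Accuracy = (TP + TN) / (TP + TN + FP + FN) = (57 + 40) / 147 = 97/147.

97/147


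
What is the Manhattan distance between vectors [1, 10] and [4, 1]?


d = sum of absolute differences: |1-4|=3 + |10-1|=9 = 12.

12


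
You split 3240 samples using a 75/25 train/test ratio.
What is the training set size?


Test set = 3240 * 25% = 810. Training set = 3240 - 810 = 2430.

2430


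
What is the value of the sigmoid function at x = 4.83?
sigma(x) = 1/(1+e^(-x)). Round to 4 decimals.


sigma(4.83) = 1/(1+e^(-4.83)) = 1/(1+0.007987) = 1/1.007987 = 0.9921.

0.9921


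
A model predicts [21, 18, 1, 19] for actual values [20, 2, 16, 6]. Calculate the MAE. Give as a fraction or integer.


MAE = (1/4) * (|20-21|=1 + |2-18|=16 + |16-1|=15 + |6-19|=13). Sum = 45. MAE = 45/4.

45/4


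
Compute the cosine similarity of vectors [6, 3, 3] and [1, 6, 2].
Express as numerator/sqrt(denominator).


dot = 30. |a|^2 = 54, |b|^2 = 41. cos = 30/sqrt(2214).

30/sqrt(2214)


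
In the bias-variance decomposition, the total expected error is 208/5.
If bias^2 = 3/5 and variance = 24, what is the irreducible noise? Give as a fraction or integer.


Total error = bias^2 + variance + irreducible noise. So irreducible noise = 208/5 - 3/5 - 24 = 17.

17


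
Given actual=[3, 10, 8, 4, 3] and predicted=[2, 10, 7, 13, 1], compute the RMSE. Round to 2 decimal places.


MSE = 17.4000. RMSE = sqrt(17.4000) = 4.17.

4.17


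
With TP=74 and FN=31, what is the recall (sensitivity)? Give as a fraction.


Recall = TP / (TP + FN) = 74 / 105 = 74/105.

74/105


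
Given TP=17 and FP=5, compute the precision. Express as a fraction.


Precision = TP / (TP + FP) = 17 / 22 = 17/22.

17/22


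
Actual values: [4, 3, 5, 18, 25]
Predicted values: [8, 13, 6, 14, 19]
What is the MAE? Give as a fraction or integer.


MAE = (1/5) * (|4-8|=4 + |3-13|=10 + |5-6|=1 + |18-14|=4 + |25-19|=6). Sum = 25. MAE = 5.

5


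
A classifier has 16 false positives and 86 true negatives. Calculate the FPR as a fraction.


FPR = FP / (FP + TN) = 16 / 102 = 8/51.

8/51


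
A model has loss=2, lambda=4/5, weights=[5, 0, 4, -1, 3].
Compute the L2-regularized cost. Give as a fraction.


L2 sq norm = sum(w^2) = 51. J = 2 + 4/5 * 51 = 214/5.

214/5


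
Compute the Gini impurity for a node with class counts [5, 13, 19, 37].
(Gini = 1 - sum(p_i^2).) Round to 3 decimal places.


Total = 74. Proportions: 5/74, 13/74, 19/74, 37/74. sum(p_i^2) = 0.3514. Gini = 1 - 0.3514 = 0.6486, which rounds to 0.649.

0.649


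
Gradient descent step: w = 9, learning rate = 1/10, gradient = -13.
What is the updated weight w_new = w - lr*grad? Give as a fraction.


w_new = 9 - 1/10 * -13 = 9 - -13/10 = 103/10.

103/10


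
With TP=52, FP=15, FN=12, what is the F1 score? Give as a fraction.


Precision = 52/67 = 52/67. Recall = 52/64 = 13/16. F1 = 2*P*R/(P+R) = 104/131.

104/131


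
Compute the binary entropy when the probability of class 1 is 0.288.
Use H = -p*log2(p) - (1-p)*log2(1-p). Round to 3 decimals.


H = -0.288*log2(0.288) - 0.712*log2(0.712) = 0.866.

0.866


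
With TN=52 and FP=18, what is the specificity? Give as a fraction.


Specificity = TN / (TN + FP) = 52 / 70 = 26/35.

26/35


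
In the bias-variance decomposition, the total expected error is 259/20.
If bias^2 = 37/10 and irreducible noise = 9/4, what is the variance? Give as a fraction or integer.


Total error = bias^2 + variance + irreducible noise. So variance = 259/20 - 37/10 - 9/4 = 7.

7


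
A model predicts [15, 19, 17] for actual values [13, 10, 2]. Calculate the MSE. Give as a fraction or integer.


MSE = (1/3) * ((13-15)^2=4 + (10-19)^2=81 + (2-17)^2=225). Sum = 310. MSE = 310/3.

310/3


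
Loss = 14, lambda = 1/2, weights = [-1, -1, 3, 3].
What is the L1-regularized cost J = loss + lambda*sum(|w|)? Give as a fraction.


L1 norm = sum(|w|) = 8. J = 14 + 1/2 * 8 = 18.

18


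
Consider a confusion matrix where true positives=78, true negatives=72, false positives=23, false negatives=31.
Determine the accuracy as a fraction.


Accuracy = (TP + TN) / (TP + TN + FP + FN) = (78 + 72) / 204 = 25/34.

25/34


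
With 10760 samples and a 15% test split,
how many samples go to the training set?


Test set = 10760 * 15% = 1614. Training set = 10760 - 1614 = 9146.

9146


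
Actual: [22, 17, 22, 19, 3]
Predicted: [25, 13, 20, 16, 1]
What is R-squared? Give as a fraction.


Mean(y) = 83/5. SS_res = 42. SS_tot = 1246/5. R^2 = 1 - 42/(1246/5) = 74/89.

74/89


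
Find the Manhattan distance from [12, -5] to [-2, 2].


d = sum of absolute differences: |12--2|=14 + |-5-2|=7 = 21.

21


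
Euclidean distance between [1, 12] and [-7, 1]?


d = sqrt(sum of squared differences). (1--7)^2=64, (12-1)^2=121. Sum = 185.

sqrt(185)


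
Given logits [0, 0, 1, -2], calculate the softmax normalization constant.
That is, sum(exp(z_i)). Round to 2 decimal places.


Denom = e^0=1.0000 + e^0=1.0000 + e^1=2.7183 + e^-2=0.1353. Sum = 4.8536, which rounds to 4.85.

4.85


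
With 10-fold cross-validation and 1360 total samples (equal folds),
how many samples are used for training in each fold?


Each validation fold has 1360/10 = 136 samples. Training set = 1360 - 136 = 1224.

1224


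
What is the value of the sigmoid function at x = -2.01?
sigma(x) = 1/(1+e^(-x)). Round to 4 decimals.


sigma(-2.01) = 1/(1+e^(2.01)) = 1/(1+7.463317) = 1/8.463317 = 0.1182.

0.1182


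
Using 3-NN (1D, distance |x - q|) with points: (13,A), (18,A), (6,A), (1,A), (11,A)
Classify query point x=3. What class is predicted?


Distances: |13-3|=10, |18-3|=15, |6-3|=3, |1-3|=2, |11-3|=8. 3 nearest: (1,A), (6,A), (11,A). Counts: {'A': 3}. Majority class: A.

A


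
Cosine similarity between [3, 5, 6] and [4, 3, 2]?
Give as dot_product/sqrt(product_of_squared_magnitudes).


dot = 39. |a|^2 = 70, |b|^2 = 29. cos = 39/sqrt(2030).

39/sqrt(2030)


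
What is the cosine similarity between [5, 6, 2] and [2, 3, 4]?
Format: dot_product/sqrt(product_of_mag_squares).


dot = 36. |a|^2 = 65, |b|^2 = 29. cos = 36/sqrt(1885).

36/sqrt(1885)


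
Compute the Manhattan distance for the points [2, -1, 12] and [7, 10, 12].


d = sum of absolute differences: |2-7|=5 + |-1-10|=11 + |12-12|=0 = 16.

16


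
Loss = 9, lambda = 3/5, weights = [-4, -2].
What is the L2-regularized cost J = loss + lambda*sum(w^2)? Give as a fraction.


L2 sq norm = sum(w^2) = 20. J = 9 + 3/5 * 20 = 21.

21


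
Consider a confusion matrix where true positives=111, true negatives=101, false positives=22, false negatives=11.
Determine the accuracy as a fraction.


Accuracy = (TP + TN) / (TP + TN + FP + FN) = (111 + 101) / 245 = 212/245.

212/245


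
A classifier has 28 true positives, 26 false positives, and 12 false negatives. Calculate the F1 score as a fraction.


Precision = 28/54 = 14/27. Recall = 28/40 = 7/10. F1 = 2*P*R/(P+R) = 28/47.

28/47


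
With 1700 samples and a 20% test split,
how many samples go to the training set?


Test set = 1700 * 20% = 340. Training set = 1700 - 340 = 1360.

1360


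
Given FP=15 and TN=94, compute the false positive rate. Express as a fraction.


FPR = FP / (FP + TN) = 15 / 109 = 15/109.

15/109


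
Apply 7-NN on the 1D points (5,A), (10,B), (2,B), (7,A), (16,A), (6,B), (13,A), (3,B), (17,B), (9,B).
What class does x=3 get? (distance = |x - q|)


Distances: |5-3|=2, |10-3|=7, |2-3|=1, |7-3|=4, |16-3|=13, |6-3|=3, |13-3|=10, |3-3|=0, |17-3|=14, |9-3|=6. 7 nearest: (3,B), (2,B), (5,A), (6,B), (7,A), (9,B), (10,B). Counts: {'B': 5, 'A': 2}. Majority class: B.

B


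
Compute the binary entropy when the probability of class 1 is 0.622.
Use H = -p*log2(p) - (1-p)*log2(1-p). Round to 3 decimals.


H = -0.622*log2(0.622) - 0.378*log2(0.378) = 0.957.

0.957


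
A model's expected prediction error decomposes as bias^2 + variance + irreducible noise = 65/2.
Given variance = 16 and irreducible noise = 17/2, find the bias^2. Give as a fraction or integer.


Total error = bias^2 + variance + irreducible noise. So bias^2 = 65/2 - 16 - 17/2 = 8.

8


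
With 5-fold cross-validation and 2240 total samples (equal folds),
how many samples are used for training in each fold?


Each validation fold has 2240/5 = 448 samples. Training set = 2240 - 448 = 1792.

1792


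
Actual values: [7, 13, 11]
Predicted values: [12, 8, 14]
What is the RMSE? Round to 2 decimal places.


MSE = 19.6667. RMSE = sqrt(19.6667) = 4.43.

4.43


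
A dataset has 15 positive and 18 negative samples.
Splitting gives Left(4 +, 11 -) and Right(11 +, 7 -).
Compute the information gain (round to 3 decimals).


H(parent) = 0.9940. H(left) = 0.8366, H(right) = 0.9641. Weighted = (15/33)*0.8366 + (18/33)*0.9641 = 0.9061. IG = 0.9940 - 0.9061 = 0.0879, which rounds to 0.088.

0.088


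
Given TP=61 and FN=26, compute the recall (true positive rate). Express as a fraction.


Recall = TP / (TP + FN) = 61 / 87 = 61/87.

61/87


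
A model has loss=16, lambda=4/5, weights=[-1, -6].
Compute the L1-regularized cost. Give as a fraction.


L1 norm = sum(|w|) = 7. J = 16 + 4/5 * 7 = 108/5.

108/5


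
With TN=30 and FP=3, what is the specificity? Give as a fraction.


Specificity = TN / (TN + FP) = 30 / 33 = 10/11.

10/11


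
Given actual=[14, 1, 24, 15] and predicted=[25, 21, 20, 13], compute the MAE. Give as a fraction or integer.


MAE = (1/4) * (|14-25|=11 + |1-21|=20 + |24-20|=4 + |15-13|=2). Sum = 37. MAE = 37/4.

37/4


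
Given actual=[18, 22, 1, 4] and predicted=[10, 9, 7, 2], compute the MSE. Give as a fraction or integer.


MSE = (1/4) * ((18-10)^2=64 + (22-9)^2=169 + (1-7)^2=36 + (4-2)^2=4). Sum = 273. MSE = 273/4.

273/4


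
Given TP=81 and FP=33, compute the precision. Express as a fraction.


Precision = TP / (TP + FP) = 81 / 114 = 27/38.

27/38


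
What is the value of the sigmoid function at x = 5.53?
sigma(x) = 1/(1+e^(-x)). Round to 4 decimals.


sigma(5.53) = 1/(1+e^(-5.53)) = 1/(1+0.003966) = 1/1.003966 = 0.9960.

0.9960


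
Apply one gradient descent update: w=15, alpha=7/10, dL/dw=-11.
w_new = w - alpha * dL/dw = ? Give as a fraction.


w_new = 15 - 7/10 * -11 = 15 - -77/10 = 227/10.

227/10


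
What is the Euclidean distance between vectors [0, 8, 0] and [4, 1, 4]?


d = sqrt(sum of squared differences). (0-4)^2=16, (8-1)^2=49, (0-4)^2=16. Sum = 81.

9


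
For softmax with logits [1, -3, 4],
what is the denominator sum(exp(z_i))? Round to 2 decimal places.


Denom = e^1=2.7183 + e^-3=0.0498 + e^4=54.5982. Sum = 57.3663, which rounds to 57.37.

57.37


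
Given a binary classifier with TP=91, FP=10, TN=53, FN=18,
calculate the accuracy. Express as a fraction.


Accuracy = (TP + TN) / (TP + TN + FP + FN) = (91 + 53) / 172 = 36/43.

36/43
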